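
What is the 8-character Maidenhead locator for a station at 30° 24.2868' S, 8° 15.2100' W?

IF59uo92

Shift to the Maidenhead origin (180°W, 90°S): lon 171.74650, lat 59.59522.
Field: lon ⌊171.74650/20⌋ = 8 → I; lat ⌊59.59522/10⌋ = 5 → F.
Square: lon ⌊11.74650/2⌋ = 5; lat ⌊9.59522/1⌋ = 9.
Subsquare: lon ⌊1.74650/0.0833333⌋ = 20 → u; lat ⌊0.59522/0.0416667⌋ = 14 → o.
Extended square: lon ⌊0.07983/0.00833333⌋ = 9; lat ⌊0.01189/0.00416667⌋ = 2.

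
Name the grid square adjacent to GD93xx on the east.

Longitude subsquare x = 23; +1 → 24, wraps to 0 = a, carry into square.
Longitude square 9; +1 → 10, wraps to 0, carry into field.
Longitude field G = 6; +1 → 7 = H.
The latitude characters are unchanged.

HD03ax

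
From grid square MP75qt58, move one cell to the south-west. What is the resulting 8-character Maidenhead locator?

Longitude extended square 5; −1 → 4.
Latitude extended square 8; −1 → 7.

MP75qt47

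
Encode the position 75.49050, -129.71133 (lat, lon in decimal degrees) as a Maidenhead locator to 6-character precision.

CQ55dl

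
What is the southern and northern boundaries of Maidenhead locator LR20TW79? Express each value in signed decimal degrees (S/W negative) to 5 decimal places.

Field L=11, R=17: +11·20° lon, +17·10° lat → SW at lon 40°, lat 80°.
Square 2, 0: +2·2° lon, +0·1° lat → SW at lon 44°, lat 80°.
Subsquare t=19, w=22: +19·0.0833333° lon, +22·0.0416667° lat → SW at lon 45.5833°, lat 80.9167°.
Extended square 7, 9: +7·0.00833333° lon, +9·0.00416667° lat → SW at lon 45.6417°, lat 80.9542°.
Cell spans 0.00833333° lon × 0.00416667° lat.
south 80.95417, north 80.95833.

80.95417, 80.95833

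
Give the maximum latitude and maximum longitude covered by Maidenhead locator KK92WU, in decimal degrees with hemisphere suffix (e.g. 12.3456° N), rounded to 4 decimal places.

12.8750° N, 39.9167° E

Field K=10, K=10: +10·20° lon, +10·10° lat → SW at lon 20°, lat 10°.
Square 9, 2: +9·2° lon, +2·1° lat → SW at lon 38°, lat 12°.
Subsquare w=22, u=20: +22·0.0833333° lon, +20·0.0416667° lat → SW at lon 39.8333°, lat 12.8333°.
Cell spans 0.0833333° lon × 0.0416667° lat. NE corner is SW corner plus one full cell.
latitude 12.8750° N, longitude 39.9167° E.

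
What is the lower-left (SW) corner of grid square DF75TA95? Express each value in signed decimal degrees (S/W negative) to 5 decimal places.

-34.97917, -104.34167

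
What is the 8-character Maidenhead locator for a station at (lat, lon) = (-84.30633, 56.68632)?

Offset from 180°W / 90°S: lon 236.68632°, lat 5.69367°.
Field: lon ⌊236.68632/20⌋ = 11 → L; lat ⌊5.69367/10⌋ = 0 → A.
Square: lon ⌊16.68632/2⌋ = 8; lat ⌊5.69367/1⌋ = 5.
Subsquare: lon ⌊0.68632/0.0833333⌋ = 8 → i; lat ⌊0.69367/0.0416667⌋ = 16 → q.
Extended square: lon ⌊0.01965/0.00833333⌋ = 2; lat ⌊0.02700/0.00416667⌋ = 6.

LA85iq26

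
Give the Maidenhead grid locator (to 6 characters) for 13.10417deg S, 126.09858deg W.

CH66wv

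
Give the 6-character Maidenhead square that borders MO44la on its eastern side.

MO44ma

Longitude subsquare l = 11; +1 → 12 = m.
The latitude characters are unchanged.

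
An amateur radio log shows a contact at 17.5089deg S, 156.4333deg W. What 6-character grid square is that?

BH12sl

Shift to the Maidenhead origin (180°W, 90°S): lon 23.5667, lat 72.4911.
Field: 23.5667/20 → 1 → B, 72.4911/10 → 7 → H; chars BH.
Square: 3.5667/2 → 1, 2.4911/1 → 2; chars 12.
Subsquare: 1.5667/0.0833333 → 18 → s, 0.4911/0.0416667 → 11 → l; chars sl.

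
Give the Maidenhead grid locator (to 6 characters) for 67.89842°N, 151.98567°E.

Shift to the Maidenhead origin (180°W, 90°S): lon 331.9857, lat 157.8984.
Field: lon ⌊331.9857/20⌋ = 16 → Q; lat ⌊157.8984/10⌋ = 15 → P.
Square: lon ⌊11.9857/2⌋ = 5; lat ⌊7.8984/1⌋ = 7.
Subsquare: lon ⌊1.9857/0.0833333⌋ = 23 → x; lat ⌊0.8984/0.0416667⌋ = 21 → v.

QP57xv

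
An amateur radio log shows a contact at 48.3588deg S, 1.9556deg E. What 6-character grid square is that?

JE01xp

Add 180° to longitude and 90° to latitude: 181.9556, 41.6412.
Field (20°×10°, letters A–R): 181.9556/20 → 9 → J, 41.6412/10 → 4 → E; chars JE.
Square (2°×1°, digits 0–9): 1.9556/2 → 0, 1.6412/1 → 1; chars 01.
Subsquare (5′×2.5′, letters a–x): 1.9556/0.0833333 → 23 → x, 0.6412/0.0416667 → 15 → p; chars xp.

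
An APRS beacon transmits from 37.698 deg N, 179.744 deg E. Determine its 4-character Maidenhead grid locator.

RM97

Shift to the Maidenhead origin (180°W, 90°S): lon 359.74, lat 127.70.
Field: 359.74/20 → 17 → R, 127.70/10 → 12 → M; chars RM.
Square: 19.74/2 → 9, 7.70/1 → 7; chars 97.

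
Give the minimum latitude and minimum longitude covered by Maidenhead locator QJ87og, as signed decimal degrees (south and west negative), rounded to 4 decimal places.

7.2500, 157.1667

Field Q=16, J=9: +16·20° lon, +9·10° lat → SW at lon 140°, lat 0°.
Square 8, 7: +8·2° lon, +7·1° lat → SW at lon 156°, lat 7°.
Subsquare o=14, g=6: +14·0.0833333° lon, +6·0.0416667° lat → SW at lon 157.167°, lat 7.25°.
latitude 7.2500, longitude 157.1667.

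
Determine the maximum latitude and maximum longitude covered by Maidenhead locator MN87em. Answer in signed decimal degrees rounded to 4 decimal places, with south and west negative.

47.5417, 76.4167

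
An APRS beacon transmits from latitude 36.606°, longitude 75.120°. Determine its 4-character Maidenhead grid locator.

MM76

Shift to the Maidenhead origin (180°W, 90°S): lon 255.12, lat 126.61.
Field: lon ⌊255.12/20⌋ = 12 → M; lat ⌊126.61/10⌋ = 12 → M.
Square: lon ⌊15.12/2⌋ = 7; lat ⌊6.61/1⌋ = 6.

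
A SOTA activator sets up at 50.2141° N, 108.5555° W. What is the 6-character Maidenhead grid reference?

Shift to the Maidenhead origin (180°W, 90°S): lon 71.4445, lat 140.2141.
Field: 71.4445/20 → 3 → D, 140.2141/10 → 14 → O; chars DO.
Square: 11.4445/2 → 5, 0.2141/1 → 0; chars 50.
Subsquare: 1.4445/0.0833333 → 17 → r, 0.2141/0.0416667 → 5 → f; chars rf.

DO50rf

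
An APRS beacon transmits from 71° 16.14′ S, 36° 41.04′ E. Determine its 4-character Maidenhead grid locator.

KB88

Shift to the Maidenhead origin (180°W, 90°S): lon 216.68, lat 18.73.
Field: lon ⌊216.68/20⌋ = 10 → K; lat ⌊18.73/10⌋ = 1 → B.
Square: lon ⌊16.68/2⌋ = 8; lat ⌊8.73/1⌋ = 8.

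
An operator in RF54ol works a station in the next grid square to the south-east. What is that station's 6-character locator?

RF54pk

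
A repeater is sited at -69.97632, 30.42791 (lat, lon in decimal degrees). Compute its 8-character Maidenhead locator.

KC50fa15

Shift to the Maidenhead origin (180°W, 90°S): lon 210.42791, lat 20.02368.
Field: 210.42791/20 → 10 → K, 20.02368/10 → 2 → C; chars KC.
Square: 10.42791/2 → 5, 0.02368/1 → 0; chars 50.
Subsquare: 0.42791/0.0833333 → 5 → f, 0.02368/0.0416667 → 0 → a; chars fa.
Extended square: 0.01124/0.00833333 → 1, 0.02368/0.00416667 → 5; chars 15.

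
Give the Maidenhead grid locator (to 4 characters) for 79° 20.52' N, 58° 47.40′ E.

LQ99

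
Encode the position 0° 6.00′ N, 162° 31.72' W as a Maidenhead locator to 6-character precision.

AJ80rc

Add 180° to longitude and 90° to latitude: 17.4713, 90.1000.
Field: lon ⌊17.4713/20⌋ = 0 → A; lat ⌊90.1000/10⌋ = 9 → J.
Square: lon ⌊17.4713/2⌋ = 8; lat ⌊0.1000/1⌋ = 0.
Subsquare: lon ⌊1.4713/0.0833333⌋ = 17 → r; lat ⌊0.1000/0.0416667⌋ = 2 → c.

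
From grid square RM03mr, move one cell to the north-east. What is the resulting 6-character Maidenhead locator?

RM03ns

Longitude subsquare m = 12; +1 → 13 = n.
Latitude subsquare r = 17; +1 → 18 = s.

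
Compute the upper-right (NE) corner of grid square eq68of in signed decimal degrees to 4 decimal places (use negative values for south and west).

78.2500, -86.7500

Field E=4, Q=16: +4·20° lon, +16·10° lat → SW at lon -100°, lat 70°.
Square 6, 8: +6·2° lon, +8·1° lat → SW at lon -88°, lat 78°.
Subsquare o=14, f=5: +14·0.0833333° lon, +5·0.0416667° lat → SW at lon -86.8333°, lat 78.2083°.
Cell spans 0.0833333° lon × 0.0416667° lat. NE corner is SW corner plus one full cell.
latitude 78.2500, longitude -86.7500.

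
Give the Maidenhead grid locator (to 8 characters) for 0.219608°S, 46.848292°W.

GI69ns87

Offset from 180°W / 90°S: lon 133.15171°, lat 89.78039°.
Field: lon ⌊133.15171/20⌋ = 6 → G; lat ⌊89.78039/10⌋ = 8 → I.
Square: lon ⌊13.15171/2⌋ = 6; lat ⌊9.78039/1⌋ = 9.
Subsquare: lon ⌊1.15171/0.0833333⌋ = 13 → n; lat ⌊0.78039/0.0416667⌋ = 18 → s.
Extended square: lon ⌊0.06837/0.00833333⌋ = 8; lat ⌊0.03039/0.00416667⌋ = 7.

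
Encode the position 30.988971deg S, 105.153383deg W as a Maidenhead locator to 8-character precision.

DF79ka12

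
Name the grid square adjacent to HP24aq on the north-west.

HP14xr

Longitude subsquare a = 0; −1 → -1, wraps to 23 = x, carry into square.
Longitude square 2; −1 → 1.
Latitude subsquare q = 16; +1 → 17 = r.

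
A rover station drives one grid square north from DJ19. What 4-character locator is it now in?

DK10

Latitude square 9; +1 → 10, wraps to 0, carry into field.
Latitude field J = 9; +1 → 10 = K.
The longitude characters are unchanged.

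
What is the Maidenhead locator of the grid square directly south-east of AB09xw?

AB19av

Longitude subsquare x = 23; +1 → 24, wraps to 0 = a, carry into square.
Longitude square 0; +1 → 1.
Latitude subsquare w = 22; −1 → 21 = v.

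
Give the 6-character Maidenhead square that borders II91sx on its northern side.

Latitude subsquare x = 23; +1 → 24, wraps to 0 = a, carry into square.
Latitude square 1; +1 → 2.
The longitude characters are unchanged.

II92sa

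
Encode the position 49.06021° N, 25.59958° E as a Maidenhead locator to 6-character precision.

KN29tb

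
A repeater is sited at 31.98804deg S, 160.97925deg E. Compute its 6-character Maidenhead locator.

RF08la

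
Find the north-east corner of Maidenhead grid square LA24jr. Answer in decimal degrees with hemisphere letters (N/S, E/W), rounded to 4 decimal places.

85.2500° S, 44.8333° E

Field L=11, A=0: +11·20° lon, +0·10° lat → SW at lon 40°, lat -90°.
Square 2, 4: +2·2° lon, +4·1° lat → SW at lon 44°, lat -86°.
Subsquare j=9, r=17: +9·0.0833333° lon, +17·0.0416667° lat → SW at lon 44.75°, lat -85.2917°.
Cell spans 0.0833333° lon × 0.0416667° lat. NE corner is SW corner plus one full cell.
latitude 85.2500° S, longitude 44.8333° E.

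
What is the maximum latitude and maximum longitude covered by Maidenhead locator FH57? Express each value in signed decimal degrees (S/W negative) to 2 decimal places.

-12.00, -68.00

Field F=5, H=7: +5·20° lon, +7·10° lat → SW at lon -80°, lat -20°.
Square 5, 7: +5·2° lon, +7·1° lat → SW at lon -70°, lat -13°.
Cell spans 2° lon × 1° lat. NE corner is SW corner plus one full cell.
latitude -12.00, longitude -68.00.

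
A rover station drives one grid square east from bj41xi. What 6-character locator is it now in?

Longitude subsquare x = 23; +1 → 24, wraps to 0 = a, carry into square.
Longitude square 4; +1 → 5.
The latitude characters are unchanged.

BJ51ai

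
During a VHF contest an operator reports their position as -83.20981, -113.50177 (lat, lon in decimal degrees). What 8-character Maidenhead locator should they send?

DA36fs99

Shift to the Maidenhead origin (180°W, 90°S): lon 66.49823, lat 6.79019.
Field (20°×10°, letters A–R): 66.49823/20 → 3 → D, 6.79019/10 → 0 → A; chars DA.
Square (2°×1°, digits 0–9): 6.49823/2 → 3, 6.79019/1 → 6; chars 36.
Subsquare (5′×2.5′, letters a–x): 0.49823/0.0833333 → 5 → f, 0.79019/0.0416667 → 18 → s; chars fs.
Extended square (30″×15″, digits 0–9): 0.08156/0.00833333 → 9, 0.04019/0.00416667 → 9; chars 99.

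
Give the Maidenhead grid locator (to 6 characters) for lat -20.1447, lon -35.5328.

HG29fu

Shift to the Maidenhead origin (180°W, 90°S): lon 144.4672, lat 69.8553.
Field: 144.4672/20 → 7 → H, 69.8553/10 → 6 → G; chars HG.
Square: 4.4672/2 → 2, 9.8553/1 → 9; chars 29.
Subsquare: 0.4672/0.0833333 → 5 → f, 0.8553/0.0416667 → 20 → u; chars fu.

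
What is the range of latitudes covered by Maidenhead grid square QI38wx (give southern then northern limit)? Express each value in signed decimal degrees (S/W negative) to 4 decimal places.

-1.0417, -1.0000

Field Q=16, I=8: +16·20° lon, +8·10° lat → SW at lon 140°, lat -10°.
Square 3, 8: +3·2° lon, +8·1° lat → SW at lon 146°, lat -2°.
Subsquare w=22, x=23: +22·0.0833333° lon, +23·0.0416667° lat → SW at lon 147.833°, lat -1.04167°.
Cell spans 0.0833333° lon × 0.0416667° lat.
south -1.0417, north -1.0000.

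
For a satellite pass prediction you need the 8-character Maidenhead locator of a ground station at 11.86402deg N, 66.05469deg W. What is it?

FK61xu37

Add 180° to longitude and 90° to latitude: 113.94531, 101.86402.
Field: lon ⌊113.94531/20⌋ = 5 → F; lat ⌊101.86402/10⌋ = 10 → K.
Square: lon ⌊13.94531/2⌋ = 6; lat ⌊1.86402/1⌋ = 1.
Subsquare: lon ⌊1.94531/0.0833333⌋ = 23 → x; lat ⌊0.86402/0.0416667⌋ = 20 → u.
Extended square: lon ⌊0.02864/0.00833333⌋ = 3; lat ⌊0.03069/0.00416667⌋ = 7.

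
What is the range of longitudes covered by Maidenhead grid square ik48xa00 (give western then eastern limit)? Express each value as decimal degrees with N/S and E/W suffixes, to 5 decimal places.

10.08333° W, 10.07500° W

Field I=8, K=10: +8·20° lon, +10·10° lat → SW at lon -20°, lat 10°.
Square 4, 8: +4·2° lon, +8·1° lat → SW at lon -12°, lat 18°.
Subsquare x=23, a=0: +23·0.0833333° lon, +0·0.0416667° lat → SW at lon -10.0833°, lat 18°.
Extended square 0, 0: +0·0.00833333° lon, +0·0.00416667° lat → SW at lon -10.0833°, lat 18°.
Cell spans 0.00833333° lon × 0.00416667° lat.
west 10.08333° W, east 10.07500° W.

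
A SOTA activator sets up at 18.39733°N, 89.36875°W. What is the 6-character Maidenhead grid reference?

EK58hj

Shift to the Maidenhead origin (180°W, 90°S): lon 90.6312, lat 108.3973.
Field: lon ⌊90.6312/20⌋ = 4 → E; lat ⌊108.3973/10⌋ = 10 → K.
Square: lon ⌊10.6312/2⌋ = 5; lat ⌊8.3973/1⌋ = 8.
Subsquare: lon ⌊0.6312/0.0833333⌋ = 7 → h; lat ⌊0.3973/0.0416667⌋ = 9 → j.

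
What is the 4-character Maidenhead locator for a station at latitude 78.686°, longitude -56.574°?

Offset from 180°W / 90°S: lon 123.43°, lat 168.69°.
Field (20°×10°, letters A–R): 123.43/20 → 6 → G, 168.69/10 → 16 → Q; chars GQ.
Square (2°×1°, digits 0–9): 3.43/2 → 1, 8.69/1 → 8; chars 18.

GQ18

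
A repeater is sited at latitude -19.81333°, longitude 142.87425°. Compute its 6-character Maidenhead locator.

QH10ke

Offset from 180°W / 90°S: lon 322.8742°, lat 70.1867°.
Field: lon ⌊322.8742/20⌋ = 16 → Q; lat ⌊70.1867/10⌋ = 7 → H.
Square: lon ⌊2.8742/2⌋ = 1; lat ⌊0.1867/1⌋ = 0.
Subsquare: lon ⌊0.8742/0.0833333⌋ = 10 → k; lat ⌊0.1867/0.0416667⌋ = 4 → e.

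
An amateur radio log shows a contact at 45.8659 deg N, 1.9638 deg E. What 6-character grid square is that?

JN05xu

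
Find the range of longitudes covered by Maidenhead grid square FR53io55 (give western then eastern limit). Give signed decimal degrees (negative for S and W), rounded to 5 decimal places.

Field F=5, R=17: +5·20° lon, +17·10° lat → SW at lon -80°, lat 80°.
Square 5, 3: +5·2° lon, +3·1° lat → SW at lon -70°, lat 83°.
Subsquare i=8, o=14: +8·0.0833333° lon, +14·0.0416667° lat → SW at lon -69.3333°, lat 83.5833°.
Extended square 5, 5: +5·0.00833333° lon, +5·0.00416667° lat → SW at lon -69.2917°, lat 83.6042°.
Cell spans 0.00833333° lon × 0.00416667° lat.
west -69.29167, east -69.28333.

-69.29167, -69.28333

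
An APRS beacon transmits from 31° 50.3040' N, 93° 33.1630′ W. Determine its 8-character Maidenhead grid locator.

EM31fu31

Add 180° to longitude and 90° to latitude: 86.44728, 121.83840.
Field (20°×10°, letters A–R): 86.44728/20 → 4 → E, 121.83840/10 → 12 → M; chars EM.
Square (2°×1°, digits 0–9): 6.44728/2 → 3, 1.83840/1 → 1; chars 31.
Subsquare (5′×2.5′, letters a–x): 0.44728/0.0833333 → 5 → f, 0.83840/0.0416667 → 20 → u; chars fu.
Extended square (30″×15″, digits 0–9): 0.03062/0.00833333 → 3, 0.00507/0.00416667 → 1; chars 31.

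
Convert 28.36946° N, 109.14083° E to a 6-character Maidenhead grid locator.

OL48ni

Add 180° to longitude and 90° to latitude: 289.1408, 118.3695.
Field (20°×10°, letters A–R): lon ⌊289.1408/20⌋ = 14 → O; lat ⌊118.3695/10⌋ = 11 → L.
Square (2°×1°, digits 0–9): lon ⌊9.1408/2⌋ = 4; lat ⌊8.3695/1⌋ = 8.
Subsquare (5′×2.5′, letters a–x): lon ⌊1.1408/0.0833333⌋ = 13 → n; lat ⌊0.3695/0.0416667⌋ = 8 → i.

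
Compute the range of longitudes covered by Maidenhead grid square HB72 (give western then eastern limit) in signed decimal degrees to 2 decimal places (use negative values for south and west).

-26.00, -24.00

Field H=7, B=1: +7·20° lon, +1·10° lat → SW at lon -40°, lat -80°.
Square 7, 2: +7·2° lon, +2·1° lat → SW at lon -26°, lat -78°.
Cell spans 2° lon × 1° lat.
west -26.00, east -24.00.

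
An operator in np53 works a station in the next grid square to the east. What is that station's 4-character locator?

Longitude square 5; +1 → 6.
The latitude characters are unchanged.

NP63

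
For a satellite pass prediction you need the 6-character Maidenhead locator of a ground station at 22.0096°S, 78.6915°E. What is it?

MG97ix

Shift to the Maidenhead origin (180°W, 90°S): lon 258.6915, lat 67.9904.
Field: 258.6915/20 → 12 → M, 67.9904/10 → 6 → G; chars MG.
Square: 18.6915/2 → 9, 7.9904/1 → 7; chars 97.
Subsquare: 0.6915/0.0833333 → 8 → i, 0.9904/0.0416667 → 23 → x; chars ix.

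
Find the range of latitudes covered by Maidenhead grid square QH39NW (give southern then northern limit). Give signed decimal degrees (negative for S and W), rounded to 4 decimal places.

Field Q=16, H=7: +16·20° lon, +7·10° lat → SW at lon 140°, lat -20°.
Square 3, 9: +3·2° lon, +9·1° lat → SW at lon 146°, lat -11°.
Subsquare n=13, w=22: +13·0.0833333° lon, +22·0.0416667° lat → SW at lon 147.083°, lat -10.0833°.
Cell spans 0.0833333° lon × 0.0416667° lat.
south -10.0833, north -10.0417.

-10.0833, -10.0417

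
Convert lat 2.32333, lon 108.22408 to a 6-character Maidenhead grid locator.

OJ42ch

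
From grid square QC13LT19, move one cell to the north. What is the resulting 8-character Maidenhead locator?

QC13lu10

Latitude extended square 9; +1 → 10, wraps to 0, carry into subsquare.
Latitude subsquare t = 19; +1 → 20 = u.
The longitude characters are unchanged.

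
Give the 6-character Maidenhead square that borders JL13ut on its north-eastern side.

JL13vu

Longitude subsquare u = 20; +1 → 21 = v.
Latitude subsquare t = 19; +1 → 20 = u.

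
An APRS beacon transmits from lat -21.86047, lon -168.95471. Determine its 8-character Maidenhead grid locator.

Shift to the Maidenhead origin (180°W, 90°S): lon 11.04529, lat 68.13953.
Field: lon ⌊11.04529/20⌋ = 0 → A; lat ⌊68.13953/10⌋ = 6 → G.
Square: lon ⌊11.04529/2⌋ = 5; lat ⌊8.13953/1⌋ = 8.
Subsquare: lon ⌊1.04529/0.0833333⌋ = 12 → m; lat ⌊0.13953/0.0416667⌋ = 3 → d.
Extended square: lon ⌊0.04529/0.00833333⌋ = 5; lat ⌊0.01453/0.00416667⌋ = 3.

AG58md53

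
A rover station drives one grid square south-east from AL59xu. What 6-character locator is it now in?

AL69at

Longitude subsquare x = 23; +1 → 24, wraps to 0 = a, carry into square.
Longitude square 5; +1 → 6.
Latitude subsquare u = 20; −1 → 19 = t.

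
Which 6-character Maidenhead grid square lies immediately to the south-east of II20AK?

II20bj

Longitude subsquare a = 0; +1 → 1 = b.
Latitude subsquare k = 10; −1 → 9 = j.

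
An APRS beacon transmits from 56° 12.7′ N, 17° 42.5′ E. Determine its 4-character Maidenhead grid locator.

Offset from 180°W / 90°S: lon 197.71°, lat 146.21°.
Field (20°×10°, letters A–R): lon ⌊197.71/20⌋ = 9 → J; lat ⌊146.21/10⌋ = 14 → O.
Square (2°×1°, digits 0–9): lon ⌊17.71/2⌋ = 8; lat ⌊6.21/1⌋ = 6.

JO86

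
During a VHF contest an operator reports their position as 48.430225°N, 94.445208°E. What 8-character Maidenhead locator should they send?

NN78fk33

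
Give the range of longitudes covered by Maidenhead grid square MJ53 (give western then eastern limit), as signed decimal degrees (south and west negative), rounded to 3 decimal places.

70.000, 72.000

Field M=12, J=9: +12·20° lon, +9·10° lat → SW at lon 60°, lat 0°.
Square 5, 3: +5·2° lon, +3·1° lat → SW at lon 70°, lat 3°.
Cell spans 2° lon × 1° lat.
west 70.000, east 72.000.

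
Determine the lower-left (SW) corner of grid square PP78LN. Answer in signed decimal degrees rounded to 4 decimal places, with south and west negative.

68.5417, 134.9167

Field P=15, P=15: +15·20° lon, +15·10° lat → SW at lon 120°, lat 60°.
Square 7, 8: +7·2° lon, +8·1° lat → SW at lon 134°, lat 68°.
Subsquare l=11, n=13: +11·0.0833333° lon, +13·0.0416667° lat → SW at lon 134.917°, lat 68.5417°.
latitude 68.5417, longitude 134.9167.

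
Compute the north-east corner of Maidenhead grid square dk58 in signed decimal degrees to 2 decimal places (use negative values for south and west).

Field D=3, K=10: +3·20° lon, +10·10° lat → SW at lon -120°, lat 10°.
Square 5, 8: +5·2° lon, +8·1° lat → SW at lon -110°, lat 18°.
Cell spans 2° lon × 1° lat. NE corner is SW corner plus one full cell.
latitude 19.00, longitude -108.00.

19.00, -108.00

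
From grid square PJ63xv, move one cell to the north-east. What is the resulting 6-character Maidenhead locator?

PJ73aw

Longitude subsquare x = 23; +1 → 24, wraps to 0 = a, carry into square.
Longitude square 6; +1 → 7.
Latitude subsquare v = 21; +1 → 22 = w.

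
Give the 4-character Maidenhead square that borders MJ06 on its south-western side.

LJ95

Longitude square 0; −1 → -1, wraps to 9, carry into field.
Longitude field M = 12; −1 → 11 = L.
Latitude square 6; −1 → 5.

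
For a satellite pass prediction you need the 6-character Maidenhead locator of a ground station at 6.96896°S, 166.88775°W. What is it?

AI63na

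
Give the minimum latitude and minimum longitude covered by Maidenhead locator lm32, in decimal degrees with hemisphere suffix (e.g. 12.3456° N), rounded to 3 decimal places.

32.000° N, 46.000° E

Field L=11, M=12: +11·20° lon, +12·10° lat → SW at lon 40°, lat 30°.
Square 3, 2: +3·2° lon, +2·1° lat → SW at lon 46°, lat 32°.
latitude 32.000° N, longitude 46.000° E.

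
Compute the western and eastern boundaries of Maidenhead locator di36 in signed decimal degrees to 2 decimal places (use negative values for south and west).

-114.00, -112.00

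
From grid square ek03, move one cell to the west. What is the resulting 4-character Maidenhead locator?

Longitude square 0; −1 → -1, wraps to 9, carry into field.
Longitude field E = 4; −1 → 3 = D.
The latitude characters are unchanged.

DK93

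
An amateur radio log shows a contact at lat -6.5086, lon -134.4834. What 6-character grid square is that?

Shift to the Maidenhead origin (180°W, 90°S): lon 45.5166, lat 83.4914.
Field: 45.5166/20 → 2 → C, 83.4914/10 → 8 → I; chars CI.
Square: 5.5166/2 → 2, 3.4914/1 → 3; chars 23.
Subsquare: 1.5166/0.0833333 → 18 → s, 0.4914/0.0416667 → 11 → l; chars sl.

CI23sl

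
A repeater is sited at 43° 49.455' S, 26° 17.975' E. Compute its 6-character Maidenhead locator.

KE36de

Shift to the Maidenhead origin (180°W, 90°S): lon 206.2996, lat 46.1758.
Field (20°×10°, letters A–R): lon ⌊206.2996/20⌋ = 10 → K; lat ⌊46.1758/10⌋ = 4 → E.
Square (2°×1°, digits 0–9): lon ⌊6.2996/2⌋ = 3; lat ⌊6.1758/1⌋ = 6.
Subsquare (5′×2.5′, letters a–x): lon ⌊0.2996/0.0833333⌋ = 3 → d; lat ⌊0.1758/0.0416667⌋ = 4 → e.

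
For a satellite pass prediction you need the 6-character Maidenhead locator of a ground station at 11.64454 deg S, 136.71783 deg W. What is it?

CH18pi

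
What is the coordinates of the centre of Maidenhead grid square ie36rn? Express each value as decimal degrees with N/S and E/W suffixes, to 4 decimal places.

Field I=8, E=4: +8·20° lon, +4·10° lat → SW at lon -20°, lat -50°.
Square 3, 6: +3·2° lon, +6·1° lat → SW at lon -14°, lat -44°.
Subsquare r=17, n=13: +17·0.0833333° lon, +13·0.0416667° lat → SW at lon -12.5833°, lat -43.4583°.
Cell spans 0.0833333° lon × 0.0416667° lat. Centre is SW corner plus half of each.
latitude 43.4375° S, longitude 12.5417° W.

43.4375° S, 12.5417° W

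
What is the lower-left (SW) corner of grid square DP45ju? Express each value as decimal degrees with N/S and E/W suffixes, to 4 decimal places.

65.8333° N, 111.2500° W

Field D=3, P=15: +3·20° lon, +15·10° lat → SW at lon -120°, lat 60°.
Square 4, 5: +4·2° lon, +5·1° lat → SW at lon -112°, lat 65°.
Subsquare j=9, u=20: +9·0.0833333° lon, +20·0.0416667° lat → SW at lon -111.25°, lat 65.8333°.
latitude 65.8333° N, longitude 111.2500° W.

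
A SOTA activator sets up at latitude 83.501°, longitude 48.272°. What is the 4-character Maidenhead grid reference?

LR43

Offset from 180°W / 90°S: lon 228.27°, lat 173.50°.
Field (20°×10°, letters A–R): 228.27/20 → 11 → L, 173.50/10 → 17 → R; chars LR.
Square (2°×1°, digits 0–9): 8.27/2 → 4, 3.50/1 → 3; chars 43.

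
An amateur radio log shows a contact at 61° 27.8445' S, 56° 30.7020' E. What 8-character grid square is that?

LC88gm18

Add 180° to longitude and 90° to latitude: 236.51170, 28.53592.
Field (20°×10°, letters A–R): lon ⌊236.51170/20⌋ = 11 → L; lat ⌊28.53592/10⌋ = 2 → C.
Square (2°×1°, digits 0–9): lon ⌊16.51170/2⌋ = 8; lat ⌊8.53592/1⌋ = 8.
Subsquare (5′×2.5′, letters a–x): lon ⌊0.51170/0.0833333⌋ = 6 → g; lat ⌊0.53592/0.0416667⌋ = 12 → m.
Extended square (30″×15″, digits 0–9): lon ⌊0.01170/0.00833333⌋ = 1; lat ⌊0.03592/0.00416667⌋ = 8.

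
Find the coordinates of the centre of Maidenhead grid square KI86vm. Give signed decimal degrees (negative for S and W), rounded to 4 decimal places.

Field K=10, I=8: +10·20° lon, +8·10° lat → SW at lon 20°, lat -10°.
Square 8, 6: +8·2° lon, +6·1° lat → SW at lon 36°, lat -4°.
Subsquare v=21, m=12: +21·0.0833333° lon, +12·0.0416667° lat → SW at lon 37.75°, lat -3.5°.
Cell spans 0.0833333° lon × 0.0416667° lat. Centre is SW corner plus half of each.
latitude -3.4792, longitude 37.7917.

-3.4792, 37.7917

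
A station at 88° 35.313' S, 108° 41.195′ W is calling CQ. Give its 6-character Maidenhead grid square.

Offset from 180°W / 90°S: lon 71.3134°, lat 1.4115°.
Field (20°×10°, letters A–R): lon ⌊71.3134/20⌋ = 3 → D; lat ⌊1.4115/10⌋ = 0 → A.
Square (2°×1°, digits 0–9): lon ⌊11.3134/2⌋ = 5; lat ⌊1.4115/1⌋ = 1.
Subsquare (5′×2.5′, letters a–x): lon ⌊1.3134/0.0833333⌋ = 15 → p; lat ⌊0.4115/0.0416667⌋ = 9 → j.

DA51pj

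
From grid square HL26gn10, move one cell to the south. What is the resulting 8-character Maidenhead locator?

HL26gm19

Latitude extended square 0; −1 → -1, wraps to 9, carry into subsquare.
Latitude subsquare n = 13; −1 → 12 = m.
The longitude characters are unchanged.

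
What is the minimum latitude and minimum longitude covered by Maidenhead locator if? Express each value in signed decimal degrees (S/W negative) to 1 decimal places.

-40.0, -20.0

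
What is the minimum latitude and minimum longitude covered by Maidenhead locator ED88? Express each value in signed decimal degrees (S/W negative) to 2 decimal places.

-52.00, -84.00

Field E=4, D=3: +4·20° lon, +3·10° lat → SW at lon -100°, lat -60°.
Square 8, 8: +8·2° lon, +8·1° lat → SW at lon -84°, lat -52°.
latitude -52.00, longitude -84.00.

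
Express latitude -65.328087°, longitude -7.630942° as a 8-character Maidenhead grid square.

IC64eq41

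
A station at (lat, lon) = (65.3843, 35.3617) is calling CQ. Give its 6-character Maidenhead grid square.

KP75qj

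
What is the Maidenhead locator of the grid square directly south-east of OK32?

Longitude square 3; +1 → 4.
Latitude square 2; −1 → 1.

OK41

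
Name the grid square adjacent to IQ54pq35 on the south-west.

Longitude extended square 3; −1 → 2.
Latitude extended square 5; −1 → 4.

IQ54pq24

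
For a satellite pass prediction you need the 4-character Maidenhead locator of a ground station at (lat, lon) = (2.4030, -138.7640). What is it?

CJ02

Shift to the Maidenhead origin (180°W, 90°S): lon 41.24, lat 92.40.
Field (20°×10°, letters A–R): lon ⌊41.24/20⌋ = 2 → C; lat ⌊92.40/10⌋ = 9 → J.
Square (2°×1°, digits 0–9): lon ⌊1.24/2⌋ = 0; lat ⌊2.40/1⌋ = 2.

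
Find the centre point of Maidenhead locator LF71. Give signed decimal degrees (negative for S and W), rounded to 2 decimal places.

Field L=11, F=5: +11·20° lon, +5·10° lat → SW at lon 40°, lat -40°.
Square 7, 1: +7·2° lon, +1·1° lat → SW at lon 54°, lat -39°.
Cell spans 2° lon × 1° lat. Centre is SW corner plus half of each.
latitude -38.50, longitude 55.00.

-38.50, 55.00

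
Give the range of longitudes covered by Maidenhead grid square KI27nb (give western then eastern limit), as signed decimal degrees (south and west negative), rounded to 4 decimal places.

25.0833, 25.1667

Field K=10, I=8: +10·20° lon, +8·10° lat → SW at lon 20°, lat -10°.
Square 2, 7: +2·2° lon, +7·1° lat → SW at lon 24°, lat -3°.
Subsquare n=13, b=1: +13·0.0833333° lon, +1·0.0416667° lat → SW at lon 25.0833°, lat -2.95833°.
Cell spans 0.0833333° lon × 0.0416667° lat.
west 25.0833, east 25.1667.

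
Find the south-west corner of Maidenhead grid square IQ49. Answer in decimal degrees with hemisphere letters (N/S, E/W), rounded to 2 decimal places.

Field I=8, Q=16: +8·20° lon, +16·10° lat → SW at lon -20°, lat 70°.
Square 4, 9: +4·2° lon, +9·1° lat → SW at lon -12°, lat 79°.
latitude 79.00° N, longitude 12.00° W.

79.00° N, 12.00° W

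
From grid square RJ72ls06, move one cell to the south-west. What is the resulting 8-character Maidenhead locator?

RJ72ks95

Longitude extended square 0; −1 → -1, wraps to 9, carry into subsquare.
Longitude subsquare l = 11; −1 → 10 = k.
Latitude extended square 6; −1 → 5.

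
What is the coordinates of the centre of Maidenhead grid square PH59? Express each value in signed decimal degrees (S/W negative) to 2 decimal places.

-10.50, 131.00

Field P=15, H=7: +15·20° lon, +7·10° lat → SW at lon 120°, lat -20°.
Square 5, 9: +5·2° lon, +9·1° lat → SW at lon 130°, lat -11°.
Cell spans 2° lon × 1° lat. Centre is SW corner plus half of each.
latitude -10.50, longitude 131.00.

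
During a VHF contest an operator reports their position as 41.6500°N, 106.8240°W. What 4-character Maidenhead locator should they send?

DN61

Offset from 180°W / 90°S: lon 73.18°, lat 131.65°.
Field: lon ⌊73.18/20⌋ = 3 → D; lat ⌊131.65/10⌋ = 13 → N.
Square: lon ⌊13.18/2⌋ = 6; lat ⌊1.65/1⌋ = 1.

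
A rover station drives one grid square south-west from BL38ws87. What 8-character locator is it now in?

BL38ws76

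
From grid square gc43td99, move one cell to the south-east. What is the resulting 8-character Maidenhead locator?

GC43ud08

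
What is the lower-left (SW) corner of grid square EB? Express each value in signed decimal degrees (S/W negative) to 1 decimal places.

-80.0, -100.0

Field E=4, B=1: +4·20° lon, +1·10° lat → SW at lon -100°, lat -80°.
latitude -80.0, longitude -100.0.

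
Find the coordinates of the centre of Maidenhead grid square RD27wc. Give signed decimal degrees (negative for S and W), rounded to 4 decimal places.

Field R=17, D=3: +17·20° lon, +3·10° lat → SW at lon 160°, lat -60°.
Square 2, 7: +2·2° lon, +7·1° lat → SW at lon 164°, lat -53°.
Subsquare w=22, c=2: +22·0.0833333° lon, +2·0.0416667° lat → SW at lon 165.833°, lat -52.9167°.
Cell spans 0.0833333° lon × 0.0416667° lat. Centre is SW corner plus half of each.
latitude -52.8958, longitude 165.8750.

-52.8958, 165.8750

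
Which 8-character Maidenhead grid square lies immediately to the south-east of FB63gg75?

FB63gg84

Longitude extended square 7; +1 → 8.
Latitude extended square 5; −1 → 4.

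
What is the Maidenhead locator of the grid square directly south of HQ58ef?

Latitude subsquare f = 5; −1 → 4 = e.
The longitude characters are unchanged.

HQ58ee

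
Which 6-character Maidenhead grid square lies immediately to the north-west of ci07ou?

CI07nv

Longitude subsquare o = 14; −1 → 13 = n.
Latitude subsquare u = 20; +1 → 21 = v.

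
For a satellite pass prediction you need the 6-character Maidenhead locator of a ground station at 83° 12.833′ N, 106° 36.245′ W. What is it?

DR63qf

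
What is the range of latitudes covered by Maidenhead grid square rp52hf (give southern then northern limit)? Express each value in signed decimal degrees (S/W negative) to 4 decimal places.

62.2083, 62.2500

Field R=17, P=15: +17·20° lon, +15·10° lat → SW at lon 160°, lat 60°.
Square 5, 2: +5·2° lon, +2·1° lat → SW at lon 170°, lat 62°.
Subsquare h=7, f=5: +7·0.0833333° lon, +5·0.0416667° lat → SW at lon 170.583°, lat 62.2083°.
Cell spans 0.0833333° lon × 0.0416667° lat.
south 62.2083, north 62.2500.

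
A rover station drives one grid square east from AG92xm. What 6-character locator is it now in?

BG02am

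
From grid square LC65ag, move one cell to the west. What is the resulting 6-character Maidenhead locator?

LC55xg

Longitude subsquare a = 0; −1 → -1, wraps to 23 = x, carry into square.
Longitude square 6; −1 → 5.
The latitude characters are unchanged.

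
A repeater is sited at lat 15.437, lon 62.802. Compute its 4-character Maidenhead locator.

MK15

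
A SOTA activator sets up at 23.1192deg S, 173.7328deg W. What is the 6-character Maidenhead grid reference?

AG36dv

Shift to the Maidenhead origin (180°W, 90°S): lon 6.2672, lat 66.8808.
Field: lon ⌊6.2672/20⌋ = 0 → A; lat ⌊66.8808/10⌋ = 6 → G.
Square: lon ⌊6.2672/2⌋ = 3; lat ⌊6.8808/1⌋ = 6.
Subsquare: lon ⌊0.2672/0.0833333⌋ = 3 → d; lat ⌊0.8808/0.0416667⌋ = 21 → v.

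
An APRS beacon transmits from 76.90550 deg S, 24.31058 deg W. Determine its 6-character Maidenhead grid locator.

Shift to the Maidenhead origin (180°W, 90°S): lon 155.6894, lat 13.0945.
Field (20°×10°, letters A–R): lon ⌊155.6894/20⌋ = 7 → H; lat ⌊13.0945/10⌋ = 1 → B.
Square (2°×1°, digits 0–9): lon ⌊15.6894/2⌋ = 7; lat ⌊3.0945/1⌋ = 3.
Subsquare (5′×2.5′, letters a–x): lon ⌊1.6894/0.0833333⌋ = 20 → u; lat ⌊0.0945/0.0416667⌋ = 2 → c.

HB73uc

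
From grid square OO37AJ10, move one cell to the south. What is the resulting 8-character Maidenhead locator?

OO37ai19

Latitude extended square 0; −1 → -1, wraps to 9, carry into subsquare.
Latitude subsquare j = 9; −1 → 8 = i.
The longitude characters are unchanged.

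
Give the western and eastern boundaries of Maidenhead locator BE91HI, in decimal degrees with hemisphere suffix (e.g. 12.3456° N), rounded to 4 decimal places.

141.4167° W, 141.3333° W

Field B=1, E=4: +1·20° lon, +4·10° lat → SW at lon -160°, lat -50°.
Square 9, 1: +9·2° lon, +1·1° lat → SW at lon -142°, lat -49°.
Subsquare h=7, i=8: +7·0.0833333° lon, +8·0.0416667° lat → SW at lon -141.417°, lat -48.6667°.
Cell spans 0.0833333° lon × 0.0416667° lat.
west 141.4167° W, east 141.3333° W.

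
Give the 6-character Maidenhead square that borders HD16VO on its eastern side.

HD16wo

Longitude subsquare v = 21; +1 → 22 = w.
The latitude characters are unchanged.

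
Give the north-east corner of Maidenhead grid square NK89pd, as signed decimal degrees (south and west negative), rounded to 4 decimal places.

19.1667, 97.3333

Field N=13, K=10: +13·20° lon, +10·10° lat → SW at lon 80°, lat 10°.
Square 8, 9: +8·2° lon, +9·1° lat → SW at lon 96°, lat 19°.
Subsquare p=15, d=3: +15·0.0833333° lon, +3·0.0416667° lat → SW at lon 97.25°, lat 19.125°.
Cell spans 0.0833333° lon × 0.0416667° lat. NE corner is SW corner plus one full cell.
latitude 19.1667, longitude 97.3333.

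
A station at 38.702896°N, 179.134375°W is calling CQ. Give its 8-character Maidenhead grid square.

Shift to the Maidenhead origin (180°W, 90°S): lon 0.86562, lat 128.70290.
Field: 0.86562/20 → 0 → A, 128.70290/10 → 12 → M; chars AM.
Square: 0.86562/2 → 0, 8.70290/1 → 8; chars 08.
Subsquare: 0.86562/0.0833333 → 10 → k, 0.70290/0.0416667 → 16 → q; chars kq.
Extended square: 0.03229/0.00833333 → 3, 0.03623/0.00416667 → 8; chars 38.

AM08kq38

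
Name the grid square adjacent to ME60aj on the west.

ME50xj

Longitude subsquare a = 0; −1 → -1, wraps to 23 = x, carry into square.
Longitude square 6; −1 → 5.
The latitude characters are unchanged.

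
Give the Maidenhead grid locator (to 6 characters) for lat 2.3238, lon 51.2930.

Add 180° to longitude and 90° to latitude: 231.2930, 92.3238.
Field: lon ⌊231.2930/20⌋ = 11 → L; lat ⌊92.3238/10⌋ = 9 → J.
Square: lon ⌊11.2930/2⌋ = 5; lat ⌊2.3238/1⌋ = 2.
Subsquare: lon ⌊1.2930/0.0833333⌋ = 15 → p; lat ⌊0.3238/0.0416667⌋ = 7 → h.

LJ52ph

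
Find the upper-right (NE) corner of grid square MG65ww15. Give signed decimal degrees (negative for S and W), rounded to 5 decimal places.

-24.05833, 73.85000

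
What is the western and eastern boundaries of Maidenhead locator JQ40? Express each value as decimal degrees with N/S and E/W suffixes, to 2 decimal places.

Field J=9, Q=16: +9·20° lon, +16·10° lat → SW at lon 0°, lat 70°.
Square 4, 0: +4·2° lon, +0·1° lat → SW at lon 8°, lat 70°.
Cell spans 2° lon × 1° lat.
west 8.00° E, east 10.00° E.

8.00° E, 10.00° E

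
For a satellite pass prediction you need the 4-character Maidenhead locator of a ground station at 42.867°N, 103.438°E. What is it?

ON12

Shift to the Maidenhead origin (180°W, 90°S): lon 283.44, lat 132.87.
Field (20°×10°, letters A–R): lon ⌊283.44/20⌋ = 14 → O; lat ⌊132.87/10⌋ = 13 → N.
Square (2°×1°, digits 0–9): lon ⌊3.44/2⌋ = 1; lat ⌊2.87/1⌋ = 2.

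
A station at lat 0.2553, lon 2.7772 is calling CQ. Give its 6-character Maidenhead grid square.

JJ10jg

Add 180° to longitude and 90° to latitude: 182.7772, 90.2553.
Field: 182.7772/20 → 9 → J, 90.2553/10 → 9 → J; chars JJ.
Square: 2.7772/2 → 1, 0.2553/1 → 0; chars 10.
Subsquare: 0.7772/0.0833333 → 9 → j, 0.2553/0.0416667 → 6 → g; chars jg.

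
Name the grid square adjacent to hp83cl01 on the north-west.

Longitude extended square 0; −1 → -1, wraps to 9, carry into subsquare.
Longitude subsquare c = 2; −1 → 1 = b.
Latitude extended square 1; +1 → 2.

HP83bl92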